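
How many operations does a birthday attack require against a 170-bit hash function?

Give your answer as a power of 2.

Step 1: The birthday paradox gives collision probability ~50% after sqrt(2^n) = 2^(n/2) hashes.
Step 2: For 170-bit output: 2^(170/2) = 2^85.
Step 3: Approximately 2^85 hash computations needed.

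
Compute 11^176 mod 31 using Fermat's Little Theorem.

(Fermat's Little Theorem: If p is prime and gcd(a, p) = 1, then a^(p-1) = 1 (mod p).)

Step 1: Since 31 is prime, by Fermat's Little Theorem: 11^30 = 1 (mod 31).
Step 2: Reduce exponent: 176 mod 30 = 26.
Step 3: So 11^176 = 11^26 (mod 31).
Step 4: 11^26 mod 31 = 7.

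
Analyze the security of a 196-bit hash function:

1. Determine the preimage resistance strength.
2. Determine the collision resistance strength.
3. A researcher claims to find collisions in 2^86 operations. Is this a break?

Step 1: Preimage resistance requires brute-force of 2^196 operations.
Step 2: Collision resistance (birthday bound) = 2^(196/2) = 2^98.
Step 3: The claimed attack costs 2^86 operations.
Step 4: Since 2^86 < 2^98, the claimed attack beats the generic birthday bound, so collision resistance is broken.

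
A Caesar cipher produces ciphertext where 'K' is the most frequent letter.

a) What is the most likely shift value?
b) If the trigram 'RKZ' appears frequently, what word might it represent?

Step 1: In English, 'E' is the most frequent letter (12.7%).
Step 2: The most frequent ciphertext letter is 'K' (position 10).
Step 3: Shift = (10 - 4) mod 26 = 6.
Step 4: Decrypt 'RKZ' by shifting back 6:
  R -> L
  K -> E
  Z -> T
Step 5: 'RKZ' decrypts to 'LET'.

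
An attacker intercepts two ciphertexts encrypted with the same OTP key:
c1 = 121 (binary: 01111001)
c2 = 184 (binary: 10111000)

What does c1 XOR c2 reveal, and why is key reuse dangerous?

Step 1: c1 XOR c2 = (m1 XOR k) XOR (m2 XOR k).
Step 2: By XOR associativity/commutativity: = m1 XOR m2 XOR k XOR k = m1 XOR m2.
Step 3: 01111001 XOR 10111000 = 11000001 = 193.
Step 4: The key cancels out! An attacker learns m1 XOR m2 = 193, revealing the relationship between plaintexts.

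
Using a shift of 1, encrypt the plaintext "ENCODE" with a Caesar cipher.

Step 1: For each letter, shift forward by 1 positions (mod 26).
  E (position 4) -> position (4+1) mod 26 = 5 -> F
  N (position 13) -> position (13+1) mod 26 = 14 -> O
  C (position 2) -> position (2+1) mod 26 = 3 -> D
  O (position 14) -> position (14+1) mod 26 = 15 -> P
  D (position 3) -> position (3+1) mod 26 = 4 -> E
  E (position 4) -> position (4+1) mod 26 = 5 -> F
Result: FODPEF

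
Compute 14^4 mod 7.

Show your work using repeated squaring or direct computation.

Step 1: Compute 14^4 mod 7 step by step, reducing modulo 7 at each step.
  14^1 mod 7 = 0
  14^2 mod 7 = (0 * 14) mod 7 = 0
  14^3 mod 7 = (0 * 14) mod 7 = 0
  14^4 mod 7 = (0 * 14) mod 7 = 0
Step 2: Result = 0.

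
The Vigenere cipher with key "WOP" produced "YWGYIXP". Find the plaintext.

Step 1: Extend key: WOPWOPW
Step 2: Decrypt each letter (c - k) mod 26:
  Y(24) - W(22) = (24-22) mod 26 = 2 = C
  W(22) - O(14) = (22-14) mod 26 = 8 = I
  G(6) - P(15) = (6-15) mod 26 = 17 = R
  Y(24) - W(22) = (24-22) mod 26 = 2 = C
  I(8) - O(14) = (8-14) mod 26 = 20 = U
  X(23) - P(15) = (23-15) mod 26 = 8 = I
  P(15) - W(22) = (15-22) mod 26 = 19 = T
Plaintext: CIRCUIT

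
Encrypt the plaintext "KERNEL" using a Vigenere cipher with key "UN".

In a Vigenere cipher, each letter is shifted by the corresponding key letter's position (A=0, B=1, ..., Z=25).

Step 1: Repeat key to match plaintext length:
  Plaintext: KERNEL
  Key:       UNUNUN
Step 2: Encrypt each letter:
  K(10) + U(20) = (10+20) mod 26 = 4 = E
  E(4) + N(13) = (4+13) mod 26 = 17 = R
  R(17) + U(20) = (17+20) mod 26 = 11 = L
  N(13) + N(13) = (13+13) mod 26 = 0 = A
  E(4) + U(20) = (4+20) mod 26 = 24 = Y
  L(11) + N(13) = (11+13) mod 26 = 24 = Y
Ciphertext: ERLAYY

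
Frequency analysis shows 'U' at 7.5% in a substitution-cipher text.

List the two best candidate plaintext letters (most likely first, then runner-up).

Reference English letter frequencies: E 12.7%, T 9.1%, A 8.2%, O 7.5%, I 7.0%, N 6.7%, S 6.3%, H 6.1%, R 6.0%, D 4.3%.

Step 1: Observed frequency of 'U' is 7.5%.
Step 2: Compute distances to each reference frequency and sort:
  O (7.5%): difference = 0.0% <-- BEST
  I (7.0%): difference = 0.5% <-- RUNNER-UP
  A (8.2%): difference = 0.7%
  N (6.7%): difference = 0.8%
  S (6.3%): difference = 1.2%
Step 3: Most likely is 'O' (7.5%, diff 0.0%); second most likely is 'I' (7.0%, diff 0.5%).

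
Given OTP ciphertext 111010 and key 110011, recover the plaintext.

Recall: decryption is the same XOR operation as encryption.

Step 1: XOR ciphertext with key:
  Ciphertext: 111010
  Key:        110011
  XOR:        001001
Step 2: Plaintext = 001001 = 9 in decimal.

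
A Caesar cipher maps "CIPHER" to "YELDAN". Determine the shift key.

Step 1: Compare first letters: C (position 2) -> Y (position 24).
Step 2: Shift = (24 - 2) mod 26 = 22.
The shift value is 22.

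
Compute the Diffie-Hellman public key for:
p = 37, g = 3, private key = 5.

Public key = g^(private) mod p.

Step 1: A = g^a mod p = 3^5 mod 37.
  3^1 mod 37 = 3
  3^2 mod 37 = (3 * 3) mod 37 = 9
  3^3 mod 37 = (9 * 3) mod 37 = 27
  3^4 mod 37 = (27 * 3) mod 37 = 7
  3^5 mod 37 = (7 * 3) mod 37 = 21
Result: A = 21.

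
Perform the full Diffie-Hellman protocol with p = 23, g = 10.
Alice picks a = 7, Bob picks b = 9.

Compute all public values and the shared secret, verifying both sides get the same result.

Step 1: A = g^a mod p = 10^7 mod 23 = 14.
Step 2: B = g^b mod p = 10^9 mod 23 = 20.
Step 3: Alice computes s = B^a mod p = 20^7 mod 23 = 21.
Step 4: Bob computes s = A^b mod p = 14^9 mod 23 = 21.
Both sides agree: shared secret = 21.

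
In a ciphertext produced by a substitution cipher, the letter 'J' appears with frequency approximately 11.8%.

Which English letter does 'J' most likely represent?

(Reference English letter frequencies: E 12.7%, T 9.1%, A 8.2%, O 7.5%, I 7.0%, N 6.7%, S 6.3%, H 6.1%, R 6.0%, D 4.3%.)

Step 1: The observed frequency is 11.8%.
Step 2: Compare with English frequencies:
  E: 12.7% (difference: 0.9%) <-- closest
  T: 9.1% (difference: 2.7%)
  A: 8.2% (difference: 3.6%)
  O: 7.5% (difference: 4.3%)
  I: 7.0% (difference: 4.8%)
  N: 6.7% (difference: 5.1%)
  S: 6.3% (difference: 5.5%)
  H: 6.1% (difference: 5.7%)
  R: 6.0% (difference: 5.8%)
  D: 4.3% (difference: 7.5%)
Step 3: 'J' most likely represents 'E' (frequency 12.7%).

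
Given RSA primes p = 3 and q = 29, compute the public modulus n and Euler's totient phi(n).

Step 1: n = p * q = 3 * 29 = 87.
Step 2: phi(n) = (p-1)(q-1) = 2 * 28 = 56.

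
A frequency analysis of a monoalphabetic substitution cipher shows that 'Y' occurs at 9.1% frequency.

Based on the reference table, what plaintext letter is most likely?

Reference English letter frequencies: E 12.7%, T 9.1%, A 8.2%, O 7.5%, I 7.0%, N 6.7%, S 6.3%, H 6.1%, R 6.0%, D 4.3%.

Step 1: The observed frequency is 9.1%.
Step 2: Compare with English frequencies:
  E: 12.7% (difference: 3.6%)
  T: 9.1% (difference: 0.0%) <-- closest
  A: 8.2% (difference: 0.9%)
  O: 7.5% (difference: 1.6%)
  I: 7.0% (difference: 2.1%)
  N: 6.7% (difference: 2.4%)
  S: 6.3% (difference: 2.8%)
  H: 6.1% (difference: 3.0%)
  R: 6.0% (difference: 3.1%)
  D: 4.3% (difference: 4.8%)
Step 3: 'Y' most likely represents 'T' (frequency 9.1%).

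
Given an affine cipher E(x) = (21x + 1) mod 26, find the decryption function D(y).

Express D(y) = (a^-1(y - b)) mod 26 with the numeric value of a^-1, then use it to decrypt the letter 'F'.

Step 1: Find a^-1, the modular inverse of 21 mod 26.
Step 2: We need 21 * a^-1 = 1 (mod 26).
Step 3: 21 * 5 = 105 = 4 * 26 + 1, so a^-1 = 5.
Step 4: D(y) = 5(y - 1) mod 26.
Step 5: Apply to 'F' (y = 5): D(5) = 5 * (5 - 1) mod 26 = 5 * 4 mod 26 = 20 -> 'U'.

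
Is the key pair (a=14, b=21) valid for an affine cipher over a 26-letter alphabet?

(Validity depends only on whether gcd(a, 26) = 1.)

Step 1: Compute gcd(14, 26).
Step 2: gcd(14, 26) = 2.
Since gcd = 2 != 1, 14 shares a common factor with 26, so it cannot be used.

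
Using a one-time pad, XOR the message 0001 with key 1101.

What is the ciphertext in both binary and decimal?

Step 1: Write out the XOR operation bit by bit:
  Message: 0001
  Key:     1101
  XOR:     1100
Step 2: Convert to decimal: 1100 = 12.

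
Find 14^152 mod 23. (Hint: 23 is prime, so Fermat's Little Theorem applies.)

Step 1: Since 23 is prime, by Fermat's Little Theorem: 14^22 = 1 (mod 23).
Step 2: Reduce exponent: 152 mod 22 = 20.
Step 3: So 14^152 = 14^20 (mod 23).
Step 4: 14^20 mod 23 = 2.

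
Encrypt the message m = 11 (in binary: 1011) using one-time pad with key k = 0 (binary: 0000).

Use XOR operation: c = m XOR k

Step 1: Write out the XOR operation bit by bit:
  Message: 1011
  Key:     0000
  XOR:     1011
Step 2: Convert to decimal: 1011 = 11.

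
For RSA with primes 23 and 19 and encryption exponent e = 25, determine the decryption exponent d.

Step 1: n = 23 * 19 = 437.
Step 2: phi(n) = 22 * 18 = 396.
Step 3: Find d such that 25 * d = 1 (mod 396).
Step 4: d = 25^(-1) mod 396 = 301.
Verification: 25 * 301 = 7525 = 19 * 396 + 1.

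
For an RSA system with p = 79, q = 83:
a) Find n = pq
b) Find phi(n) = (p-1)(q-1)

Step 1: n = p * q = 79 * 83 = 6557.
Step 2: phi(n) = (p-1)(q-1) = 78 * 82 = 6396.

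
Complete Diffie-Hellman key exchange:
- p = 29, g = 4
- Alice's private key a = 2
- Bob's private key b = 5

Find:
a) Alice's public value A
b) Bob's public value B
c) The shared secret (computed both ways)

Step 1: A = g^a mod p = 4^2 mod 29 = 16.
Step 2: B = g^b mod p = 4^5 mod 29 = 9.
Step 3: Alice computes s = B^a mod p = 9^2 mod 29 = 23.
Step 4: Bob computes s = A^b mod p = 16^5 mod 29 = 23.
Both sides agree: shared secret = 23.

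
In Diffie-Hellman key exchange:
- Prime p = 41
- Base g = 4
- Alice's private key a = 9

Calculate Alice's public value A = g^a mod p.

Step 1: A = g^a mod p = 4^9 mod 41.
  4^1 mod 41 = 4
  4^2 mod 41 = (4 * 4) mod 41 = 16
  4^3 mod 41 = (16 * 4) mod 41 = 23
  4^4 mod 41 = (23 * 4) mod 41 = 10
  4^5 mod 41 = (10 * 4) mod 41 = 40
  4^6 mod 41 = (40 * 4) mod 41 = 37
  4^7 mod 41 = (37 * 4) mod 41 = 25
  4^8 mod 41 = (25 * 4) mod 41 = 18
  4^9 mod 41 = (18 * 4) mod 41 = 31
Result: A = 31.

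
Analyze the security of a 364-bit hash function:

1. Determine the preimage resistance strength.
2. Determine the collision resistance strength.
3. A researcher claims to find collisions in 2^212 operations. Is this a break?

Step 1: Preimage resistance requires brute-force of 2^364 operations.
Step 2: Collision resistance (birthday bound) = 2^(364/2) = 2^182.
Step 3: The claimed attack costs 2^212 operations.
Step 4: Since 2^212 >= 2^182, the claimed attack is no faster than the generic birthday attack, so this does not break collision resistance.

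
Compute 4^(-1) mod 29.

Step 1: We need x such that 4 * x = 1 (mod 29).
Step 2: Using the extended Euclidean algorithm or trial:
  4 * 22 = 88 = 3 * 29 + 1.
Step 3: Since 88 mod 29 = 1, the inverse is x = 22.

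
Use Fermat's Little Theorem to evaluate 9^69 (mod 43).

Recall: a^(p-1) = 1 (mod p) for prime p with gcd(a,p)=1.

Step 1: Since 43 is prime, by Fermat's Little Theorem: 9^42 = 1 (mod 43).
Step 2: Reduce exponent: 69 mod 42 = 27.
Step 3: So 9^69 = 9^27 (mod 43).
Step 4: 9^27 mod 43 = 4.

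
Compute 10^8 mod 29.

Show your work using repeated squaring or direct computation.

Step 1: Compute 10^8 mod 29 step by step, reducing modulo 29 at each step.
  10^1 mod 29 = 10
  10^2 mod 29 = (10 * 10) mod 29 = 13
  10^3 mod 29 = (13 * 10) mod 29 = 14
  10^4 mod 29 = (14 * 10) mod 29 = 24
  10^5 mod 29 = (24 * 10) mod 29 = 8
  10^6 mod 29 = (8 * 10) mod 29 = 22
  10^7 mod 29 = (22 * 10) mod 29 = 17
  10^8 mod 29 = (17 * 10) mod 29 = 25
Step 2: Result = 25.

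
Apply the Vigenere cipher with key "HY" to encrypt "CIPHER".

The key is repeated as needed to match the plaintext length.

Step 1: Repeat key to match plaintext length:
  Plaintext: CIPHER
  Key:       HYHYHY
Step 2: Encrypt each letter:
  C(2) + H(7) = (2+7) mod 26 = 9 = J
  I(8) + Y(24) = (8+24) mod 26 = 6 = G
  P(15) + H(7) = (15+7) mod 26 = 22 = W
  H(7) + Y(24) = (7+24) mod 26 = 5 = F
  E(4) + H(7) = (4+7) mod 26 = 11 = L
  R(17) + Y(24) = (17+24) mod 26 = 15 = P
Ciphertext: JGWFLP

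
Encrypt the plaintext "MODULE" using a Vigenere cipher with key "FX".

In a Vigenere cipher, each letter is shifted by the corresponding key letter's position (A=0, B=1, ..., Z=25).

Step 1: Repeat key to match plaintext length:
  Plaintext: MODULE
  Key:       FXFXFX
Step 2: Encrypt each letter:
  M(12) + F(5) = (12+5) mod 26 = 17 = R
  O(14) + X(23) = (14+23) mod 26 = 11 = L
  D(3) + F(5) = (3+5) mod 26 = 8 = I
  U(20) + X(23) = (20+23) mod 26 = 17 = R
  L(11) + F(5) = (11+5) mod 26 = 16 = Q
  E(4) + X(23) = (4+23) mod 26 = 1 = B
Ciphertext: RLIRQB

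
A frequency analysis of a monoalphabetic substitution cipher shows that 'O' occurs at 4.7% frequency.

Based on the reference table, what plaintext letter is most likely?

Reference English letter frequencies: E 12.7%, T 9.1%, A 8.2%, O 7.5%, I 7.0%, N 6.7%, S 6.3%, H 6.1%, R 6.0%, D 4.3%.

Step 1: The observed frequency is 4.7%.
Step 2: Compare with English frequencies:
  E: 12.7% (difference: 8.0%)
  T: 9.1% (difference: 4.4%)
  A: 8.2% (difference: 3.5%)
  O: 7.5% (difference: 2.8%)
  I: 7.0% (difference: 2.3%)
  N: 6.7% (difference: 2.0%)
  S: 6.3% (difference: 1.6%)
  H: 6.1% (difference: 1.4%)
  R: 6.0% (difference: 1.3%)
  D: 4.3% (difference: 0.4%) <-- closest
Step 3: 'O' most likely represents 'D' (frequency 4.3%).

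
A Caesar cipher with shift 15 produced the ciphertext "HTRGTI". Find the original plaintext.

Step 1: Reverse the shift by subtracting 15 from each letter position.
  H (position 7) -> position (7-15) mod 26 = 18 -> S
  T (position 19) -> position (19-15) mod 26 = 4 -> E
  R (position 17) -> position (17-15) mod 26 = 2 -> C
  G (position 6) -> position (6-15) mod 26 = 17 -> R
  T (position 19) -> position (19-15) mod 26 = 4 -> E
  I (position 8) -> position (8-15) mod 26 = 19 -> T
Decrypted message: SECRET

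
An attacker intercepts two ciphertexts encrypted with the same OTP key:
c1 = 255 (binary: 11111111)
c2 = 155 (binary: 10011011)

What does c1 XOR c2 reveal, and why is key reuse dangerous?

Step 1: c1 XOR c2 = (m1 XOR k) XOR (m2 XOR k).
Step 2: By XOR associativity/commutativity: = m1 XOR m2 XOR k XOR k = m1 XOR m2.
Step 3: 11111111 XOR 10011011 = 01100100 = 100.
Step 4: The key cancels out! An attacker learns m1 XOR m2 = 100, revealing the relationship between plaintexts.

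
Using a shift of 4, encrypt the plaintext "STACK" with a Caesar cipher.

Step 1: For each letter, shift forward by 4 positions (mod 26).
  S (position 18) -> position (18+4) mod 26 = 22 -> W
  T (position 19) -> position (19+4) mod 26 = 23 -> X
  A (position 0) -> position (0+4) mod 26 = 4 -> E
  C (position 2) -> position (2+4) mod 26 = 6 -> G
  K (position 10) -> position (10+4) mod 26 = 14 -> O
Result: WXEGO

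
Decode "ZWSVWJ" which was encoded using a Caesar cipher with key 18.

Step 1: Reverse the shift by subtracting 18 from each letter position.
  Z (position 25) -> position (25-18) mod 26 = 7 -> H
  W (position 22) -> position (22-18) mod 26 = 4 -> E
  S (position 18) -> position (18-18) mod 26 = 0 -> A
  V (position 21) -> position (21-18) mod 26 = 3 -> D
  W (position 22) -> position (22-18) mod 26 = 4 -> E
  J (position 9) -> position (9-18) mod 26 = 17 -> R
Decrypted message: HEADER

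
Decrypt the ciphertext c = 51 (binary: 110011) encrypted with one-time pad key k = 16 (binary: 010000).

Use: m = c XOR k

Step 1: XOR ciphertext with key:
  Ciphertext: 110011
  Key:        010000
  XOR:        100011
Step 2: Plaintext = 100011 = 35 in decimal.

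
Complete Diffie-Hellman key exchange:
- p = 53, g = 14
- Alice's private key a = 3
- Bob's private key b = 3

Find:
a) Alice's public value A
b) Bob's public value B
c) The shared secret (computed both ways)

Step 1: A = g^a mod p = 14^3 mod 53 = 41.
Step 2: B = g^b mod p = 14^3 mod 53 = 41.
Step 3: Alice computes s = B^a mod p = 41^3 mod 53 = 21.
Step 4: Bob computes s = A^b mod p = 41^3 mod 53 = 21.
Both sides agree: shared secret = 21.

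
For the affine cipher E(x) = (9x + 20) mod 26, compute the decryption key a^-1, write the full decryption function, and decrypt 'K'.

Step 1: Find a^-1, the modular inverse of 9 mod 26.
Step 2: We need 9 * a^-1 = 1 (mod 26).
Step 3: 9 * 3 = 27 = 1 * 26 + 1, so a^-1 = 3.
Step 4: D(y) = 3(y - 20) mod 26.
Step 5: Apply to 'K' (y = 10): D(10) = 3 * (10 - 20) mod 26 = 3 * -10 mod 26 = 22 -> 'W'.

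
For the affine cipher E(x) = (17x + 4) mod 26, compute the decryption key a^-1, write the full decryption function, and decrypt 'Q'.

Step 1: Find a^-1, the modular inverse of 17 mod 26.
Step 2: We need 17 * a^-1 = 1 (mod 26).
Step 3: 17 * 23 = 391 = 15 * 26 + 1, so a^-1 = 23.
Step 4: D(y) = 23(y - 4) mod 26.
Step 5: Apply to 'Q' (y = 16): D(16) = 23 * (16 - 4) mod 26 = 23 * 12 mod 26 = 16 -> 'Q'.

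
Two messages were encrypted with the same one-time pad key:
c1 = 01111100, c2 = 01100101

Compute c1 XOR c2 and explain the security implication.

Step 1: c1 XOR c2 = (m1 XOR k) XOR (m2 XOR k).
Step 2: By XOR associativity/commutativity: = m1 XOR m2 XOR k XOR k = m1 XOR m2.
Step 3: 01111100 XOR 01100101 = 00011001 = 25.
Step 4: The key cancels out! An attacker learns m1 XOR m2 = 25, revealing the relationship between plaintexts.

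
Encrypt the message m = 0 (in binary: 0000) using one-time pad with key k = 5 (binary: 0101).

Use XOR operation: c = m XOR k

Step 1: Write out the XOR operation bit by bit:
  Message: 0000
  Key:     0101
  XOR:     0101
Step 2: Convert to decimal: 0101 = 5.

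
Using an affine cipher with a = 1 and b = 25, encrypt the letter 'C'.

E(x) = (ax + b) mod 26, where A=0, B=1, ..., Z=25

Step 1: Convert 'C' to number: x = 2.
Step 2: E(2) = (1 * 2 + 25) mod 26 = 27 mod 26 = 1.
Step 3: Convert 1 back to letter: B.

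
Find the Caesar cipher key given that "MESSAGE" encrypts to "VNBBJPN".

Step 1: Compare first letters: M (position 12) -> V (position 21).
Step 2: Shift = (21 - 12) mod 26 = 9.
The shift value is 9.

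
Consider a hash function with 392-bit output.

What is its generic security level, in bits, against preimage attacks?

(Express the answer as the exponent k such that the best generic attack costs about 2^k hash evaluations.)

Step 1: The hash has a 392-bit output.
Step 2: Preimage resistance means: given a digest h(x), it should be infeasible to find any input that hashes to it.
With a 392-bit output there are 2^392 possible digests, so a generic brute-force preimage search costs about 2^392 evaluations.
Step 3: Security level = 392 bits.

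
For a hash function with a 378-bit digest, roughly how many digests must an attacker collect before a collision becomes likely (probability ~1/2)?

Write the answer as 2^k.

Step 1: The birthday paradox gives collision probability ~50% after sqrt(2^n) = 2^(n/2) hashes.
Step 2: For 378-bit output: 2^(378/2) = 2^189.
Step 3: Approximately 2^189 hash computations needed.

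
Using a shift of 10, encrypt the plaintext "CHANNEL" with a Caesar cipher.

Step 1: For each letter, shift forward by 10 positions (mod 26).
  C (position 2) -> position (2+10) mod 26 = 12 -> M
  H (position 7) -> position (7+10) mod 26 = 17 -> R
  A (position 0) -> position (0+10) mod 26 = 10 -> K
  N (position 13) -> position (13+10) mod 26 = 23 -> X
  N (position 13) -> position (13+10) mod 26 = 23 -> X
  E (position 4) -> position (4+10) mod 26 = 14 -> O
  L (position 11) -> position (11+10) mod 26 = 21 -> V
Result: MRKXXOV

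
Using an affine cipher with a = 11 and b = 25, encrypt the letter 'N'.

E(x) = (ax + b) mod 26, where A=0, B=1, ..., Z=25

Step 1: Convert 'N' to number: x = 13.
Step 2: E(13) = (11 * 13 + 25) mod 26 = 168 mod 26 = 12.
Step 3: Convert 12 back to letter: M.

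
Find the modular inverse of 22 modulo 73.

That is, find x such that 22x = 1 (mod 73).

Step 1: We need x such that 22 * x = 1 (mod 73).
Step 2: Using the extended Euclidean algorithm or trial:
  22 * 10 = 220 = 3 * 73 + 1.
Step 3: Since 220 mod 73 = 1, the inverse is x = 10.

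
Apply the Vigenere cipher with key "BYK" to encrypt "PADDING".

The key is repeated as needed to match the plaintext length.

Step 1: Repeat key to match plaintext length:
  Plaintext: PADDING
  Key:       BYKBYKB
Step 2: Encrypt each letter:
  P(15) + B(1) = (15+1) mod 26 = 16 = Q
  A(0) + Y(24) = (0+24) mod 26 = 24 = Y
  D(3) + K(10) = (3+10) mod 26 = 13 = N
  D(3) + B(1) = (3+1) mod 26 = 4 = E
  I(8) + Y(24) = (8+24) mod 26 = 6 = G
  N(13) + K(10) = (13+10) mod 26 = 23 = X
  G(6) + B(1) = (6+1) mod 26 = 7 = H
Ciphertext: QYNEGXH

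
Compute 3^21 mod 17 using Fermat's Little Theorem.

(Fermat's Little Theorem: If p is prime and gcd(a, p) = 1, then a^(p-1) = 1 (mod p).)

Step 1: Since 17 is prime, by Fermat's Little Theorem: 3^16 = 1 (mod 17).
Step 2: Reduce exponent: 21 mod 16 = 5.
Step 3: So 3^21 = 3^5 (mod 17).
Step 4: 3^5 mod 17 = 5.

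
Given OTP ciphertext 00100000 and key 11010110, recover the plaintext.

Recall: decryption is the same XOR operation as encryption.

Step 1: XOR ciphertext with key:
  Ciphertext: 00100000
  Key:        11010110
  XOR:        11110110
Step 2: Plaintext = 11110110 = 246 in decimal.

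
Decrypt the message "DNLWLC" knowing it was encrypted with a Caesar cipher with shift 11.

Step 1: Reverse the shift by subtracting 11 from each letter position.
  D (position 3) -> position (3-11) mod 26 = 18 -> S
  N (position 13) -> position (13-11) mod 26 = 2 -> C
  L (position 11) -> position (11-11) mod 26 = 0 -> A
  W (position 22) -> position (22-11) mod 26 = 11 -> L
  L (position 11) -> position (11-11) mod 26 = 0 -> A
  C (position 2) -> position (2-11) mod 26 = 17 -> R
Decrypted message: SCALAR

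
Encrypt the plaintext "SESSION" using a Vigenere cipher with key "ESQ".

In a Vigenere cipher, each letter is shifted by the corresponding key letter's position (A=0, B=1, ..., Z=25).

Step 1: Repeat key to match plaintext length:
  Plaintext: SESSION
  Key:       ESQESQE
Step 2: Encrypt each letter:
  S(18) + E(4) = (18+4) mod 26 = 22 = W
  E(4) + S(18) = (4+18) mod 26 = 22 = W
  S(18) + Q(16) = (18+16) mod 26 = 8 = I
  S(18) + E(4) = (18+4) mod 26 = 22 = W
  I(8) + S(18) = (8+18) mod 26 = 0 = A
  O(14) + Q(16) = (14+16) mod 26 = 4 = E
  N(13) + E(4) = (13+4) mod 26 = 17 = R
Ciphertext: WWIWAER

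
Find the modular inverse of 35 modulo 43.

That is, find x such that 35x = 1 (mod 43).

Step 1: We need x such that 35 * x = 1 (mod 43).
Step 2: Using the extended Euclidean algorithm or trial:
  35 * 16 = 560 = 13 * 43 + 1.
Step 3: Since 560 mod 43 = 1, the inverse is x = 16.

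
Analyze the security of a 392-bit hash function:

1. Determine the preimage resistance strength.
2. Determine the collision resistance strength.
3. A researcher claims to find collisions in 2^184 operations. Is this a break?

Step 1: Preimage resistance requires brute-force of 2^392 operations.
Step 2: Collision resistance (birthday bound) = 2^(392/2) = 2^196.
Step 3: The claimed attack costs 2^184 operations.
Step 4: Since 2^184 < 2^196, the claimed attack beats the generic birthday bound, so collision resistance is broken.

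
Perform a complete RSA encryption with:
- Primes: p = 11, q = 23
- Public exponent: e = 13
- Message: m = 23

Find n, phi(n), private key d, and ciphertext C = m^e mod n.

Step 1: n = 11 * 23 = 253.
Step 2: phi(n) = (11-1)(23-1) = 10 * 22 = 220.
Step 3: Find d = 13^(-1) mod 220 = 17.
  Verify: 13 * 17 = 221 = 1 (mod 220).
Step 4: C = 23^13 mod 253 = 23.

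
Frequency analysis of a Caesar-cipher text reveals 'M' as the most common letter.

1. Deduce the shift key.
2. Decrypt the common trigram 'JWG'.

Step 1: In English, 'E' is the most frequent letter (12.7%).
Step 2: The most frequent ciphertext letter is 'M' (position 12).
Step 3: Shift = (12 - 4) mod 26 = 8.
Step 4: Decrypt 'JWG' by shifting back 8:
  J -> B
  W -> O
  G -> Y
Step 5: 'JWG' decrypts to 'BOY'.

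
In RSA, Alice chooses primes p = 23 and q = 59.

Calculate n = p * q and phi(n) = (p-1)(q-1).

Step 1: n = p * q = 23 * 59 = 1357.
Step 2: phi(n) = (p-1)(q-1) = 22 * 58 = 1276.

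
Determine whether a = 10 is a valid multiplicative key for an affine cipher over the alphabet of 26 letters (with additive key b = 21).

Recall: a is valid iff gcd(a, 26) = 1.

Step 1: Compute gcd(10, 26).
Step 2: gcd(10, 26) = 2.
Since gcd = 2 != 1, 10 shares a common factor with 26, so it cannot be used.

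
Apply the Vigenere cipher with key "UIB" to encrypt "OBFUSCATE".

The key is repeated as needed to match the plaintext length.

Step 1: Repeat key to match plaintext length:
  Plaintext: OBFUSCATE
  Key:       UIBUIBUIB
Step 2: Encrypt each letter:
  O(14) + U(20) = (14+20) mod 26 = 8 = I
  B(1) + I(8) = (1+8) mod 26 = 9 = J
  F(5) + B(1) = (5+1) mod 26 = 6 = G
  U(20) + U(20) = (20+20) mod 26 = 14 = O
  S(18) + I(8) = (18+8) mod 26 = 0 = A
  C(2) + B(1) = (2+1) mod 26 = 3 = D
  A(0) + U(20) = (0+20) mod 26 = 20 = U
  T(19) + I(8) = (19+8) mod 26 = 1 = B
  E(4) + B(1) = (4+1) mod 26 = 5 = F
Ciphertext: IJGOADUBF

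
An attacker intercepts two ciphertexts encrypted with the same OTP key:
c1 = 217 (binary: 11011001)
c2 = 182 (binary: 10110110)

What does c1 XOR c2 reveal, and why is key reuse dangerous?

Step 1: c1 XOR c2 = (m1 XOR k) XOR (m2 XOR k).
Step 2: By XOR associativity/commutativity: = m1 XOR m2 XOR k XOR k = m1 XOR m2.
Step 3: 11011001 XOR 10110110 = 01101111 = 111.
Step 4: The key cancels out! An attacker learns m1 XOR m2 = 111, revealing the relationship between plaintexts.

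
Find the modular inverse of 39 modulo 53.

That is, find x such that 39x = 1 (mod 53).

Step 1: We need x such that 39 * x = 1 (mod 53).
Step 2: Using the extended Euclidean algorithm or trial:
  39 * 34 = 1326 = 25 * 53 + 1.
Step 3: Since 1326 mod 53 = 1, the inverse is x = 34.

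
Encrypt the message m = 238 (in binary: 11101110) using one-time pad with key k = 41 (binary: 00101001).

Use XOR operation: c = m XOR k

Step 1: Write out the XOR operation bit by bit:
  Message: 11101110
  Key:     00101001
  XOR:     11000111
Step 2: Convert to decimal: 11000111 = 199.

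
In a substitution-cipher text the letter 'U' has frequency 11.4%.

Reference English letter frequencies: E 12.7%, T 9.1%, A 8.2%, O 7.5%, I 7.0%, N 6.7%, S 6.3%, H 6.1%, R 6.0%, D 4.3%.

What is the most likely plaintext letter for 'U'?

Step 1: The observed frequency is 11.4%.
Step 2: Compare with English frequencies:
  E: 12.7% (difference: 1.3%) <-- closest
  T: 9.1% (difference: 2.3%)
  A: 8.2% (difference: 3.2%)
  O: 7.5% (difference: 3.9%)
  I: 7.0% (difference: 4.4%)
  N: 6.7% (difference: 4.7%)
  S: 6.3% (difference: 5.1%)
  H: 6.1% (difference: 5.3%)
  R: 6.0% (difference: 5.4%)
  D: 4.3% (difference: 7.1%)
Step 3: 'U' most likely represents 'E' (frequency 12.7%).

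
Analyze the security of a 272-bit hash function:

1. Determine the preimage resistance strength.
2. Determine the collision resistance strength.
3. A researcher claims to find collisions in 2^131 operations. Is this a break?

Step 1: Preimage resistance requires brute-force of 2^272 operations.
Step 2: Collision resistance (birthday bound) = 2^(272/2) = 2^136.
Step 3: The claimed attack costs 2^131 operations.
Step 4: Since 2^131 < 2^136, the claimed attack beats the generic birthday bound, so collision resistance is broken.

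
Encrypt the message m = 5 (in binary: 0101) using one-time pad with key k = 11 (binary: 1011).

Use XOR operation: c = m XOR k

Step 1: Write out the XOR operation bit by bit:
  Message: 0101
  Key:     1011
  XOR:     1110
Step 2: Convert to decimal: 1110 = 14.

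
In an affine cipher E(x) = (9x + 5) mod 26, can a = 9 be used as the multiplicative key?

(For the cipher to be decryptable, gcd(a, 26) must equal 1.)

Step 1: Compute gcd(9, 26).
Step 2: gcd(9, 26) = 1.
Since gcd = 1, 9 is coprime with 26, so it is a valid key.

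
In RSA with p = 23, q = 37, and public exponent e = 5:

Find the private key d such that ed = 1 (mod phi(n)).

Step 1: n = 23 * 37 = 851.
Step 2: phi(n) = 22 * 36 = 792.
Step 3: Find d such that 5 * d = 1 (mod 792).
Step 4: d = 5^(-1) mod 792 = 317.
Verification: 5 * 317 = 1585 = 2 * 792 + 1.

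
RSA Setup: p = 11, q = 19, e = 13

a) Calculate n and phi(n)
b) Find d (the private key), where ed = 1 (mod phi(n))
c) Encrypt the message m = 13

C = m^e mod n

Step 1: n = 11 * 19 = 209.
Step 2: phi(n) = (11-1)(19-1) = 10 * 18 = 180.
Step 3: Find d = 13^(-1) mod 180 = 97.
  Verify: 13 * 97 = 1261 = 1 (mod 180).
Step 4: C = 13^13 mod 209 = 129.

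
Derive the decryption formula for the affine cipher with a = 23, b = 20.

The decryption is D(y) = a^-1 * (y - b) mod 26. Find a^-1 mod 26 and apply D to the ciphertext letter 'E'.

Step 1: Find a^-1, the modular inverse of 23 mod 26.
Step 2: We need 23 * a^-1 = 1 (mod 26).
Step 3: 23 * 17 = 391 = 15 * 26 + 1, so a^-1 = 17.
Step 4: D(y) = 17(y - 20) mod 26.
Step 5: Apply to 'E' (y = 4): D(4) = 17 * (4 - 20) mod 26 = 17 * -16 mod 26 = 14 -> 'O'.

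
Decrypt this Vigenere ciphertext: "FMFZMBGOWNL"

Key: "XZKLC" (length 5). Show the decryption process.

Step 1: Key 'XZKLC' has length 5. Extended key: XZKLCXZKLCX
Step 2: Decrypt each position:
  F(5) - X(23) = 8 = I
  M(12) - Z(25) = 13 = N
  F(5) - K(10) = 21 = V
  Z(25) - L(11) = 14 = O
  M(12) - C(2) = 10 = K
  B(1) - X(23) = 4 = E
  G(6) - Z(25) = 7 = H
  O(14) - K(10) = 4 = E
  W(22) - L(11) = 11 = L
  N(13) - C(2) = 11 = L
  L(11) - X(23) = 14 = O
Plaintext: INVOKEHELLO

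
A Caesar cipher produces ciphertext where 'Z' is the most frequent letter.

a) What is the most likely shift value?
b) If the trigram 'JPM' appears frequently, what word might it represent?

Step 1: In English, 'E' is the most frequent letter (12.7%).
Step 2: The most frequent ciphertext letter is 'Z' (position 25).
Step 3: Shift = (25 - 4) mod 26 = 21.
Step 4: Decrypt 'JPM' by shifting back 21:
  J -> O
  P -> U
  M -> R
Step 5: 'JPM' decrypts to 'OUR'.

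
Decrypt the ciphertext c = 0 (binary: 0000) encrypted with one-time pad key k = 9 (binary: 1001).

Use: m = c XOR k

Step 1: XOR ciphertext with key:
  Ciphertext: 0000
  Key:        1001
  XOR:        1001
Step 2: Plaintext = 1001 = 9 in decimal.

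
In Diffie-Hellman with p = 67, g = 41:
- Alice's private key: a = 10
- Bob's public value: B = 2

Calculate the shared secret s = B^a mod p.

Step 1: s = B^a mod p = 2^10 mod 67.
  2^1 mod 67 = 2
  2^2 mod 67 = (2 * 2) mod 67 = 4
  2^3 mod 67 = (4 * 2) mod 67 = 8
  2^4 mod 67 = (8 * 2) mod 67 = 16
  2^5 mod 67 = (16 * 2) mod 67 = 32
  2^6 mod 67 = (32 * 2) mod 67 = 64
  2^7 mod 67 = (64 * 2) mod 67 = 61
  2^8 mod 67 = (61 * 2) mod 67 = 55
  2^9 mod 67 = (55 * 2) mod 67 = 43
  2^10 mod 67 = (43 * 2) mod 67 = 19
Result: shared secret = 19.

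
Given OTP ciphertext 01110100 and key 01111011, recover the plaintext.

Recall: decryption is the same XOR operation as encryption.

Step 1: XOR ciphertext with key:
  Ciphertext: 01110100
  Key:        01111011
  XOR:        00001111
Step 2: Plaintext = 00001111 = 15 in decimal.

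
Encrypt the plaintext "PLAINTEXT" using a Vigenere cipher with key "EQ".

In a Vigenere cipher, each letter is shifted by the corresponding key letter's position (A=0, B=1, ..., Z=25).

Step 1: Repeat key to match plaintext length:
  Plaintext: PLAINTEXT
  Key:       EQEQEQEQE
Step 2: Encrypt each letter:
  P(15) + E(4) = (15+4) mod 26 = 19 = T
  L(11) + Q(16) = (11+16) mod 26 = 1 = B
  A(0) + E(4) = (0+4) mod 26 = 4 = E
  I(8) + Q(16) = (8+16) mod 26 = 24 = Y
  N(13) + E(4) = (13+4) mod 26 = 17 = R
  T(19) + Q(16) = (19+16) mod 26 = 9 = J
  E(4) + E(4) = (4+4) mod 26 = 8 = I
  X(23) + Q(16) = (23+16) mod 26 = 13 = N
  T(19) + E(4) = (19+4) mod 26 = 23 = X
Ciphertext: TBEYRJINX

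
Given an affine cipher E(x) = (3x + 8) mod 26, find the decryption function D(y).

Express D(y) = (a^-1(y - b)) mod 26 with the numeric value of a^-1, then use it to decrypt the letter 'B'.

Step 1: Find a^-1, the modular inverse of 3 mod 26.
Step 2: We need 3 * a^-1 = 1 (mod 26).
Step 3: 3 * 9 = 27 = 1 * 26 + 1, so a^-1 = 9.
Step 4: D(y) = 9(y - 8) mod 26.
Step 5: Apply to 'B' (y = 1): D(1) = 9 * (1 - 8) mod 26 = 9 * -7 mod 26 = 15 -> 'P'.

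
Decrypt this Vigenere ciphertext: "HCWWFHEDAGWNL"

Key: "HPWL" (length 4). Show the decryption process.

Step 1: Key 'HPWL' has length 4. Extended key: HPWLHPWLHPWLH
Step 2: Decrypt each position:
  H(7) - H(7) = 0 = A
  C(2) - P(15) = 13 = N
  W(22) - W(22) = 0 = A
  W(22) - L(11) = 11 = L
  F(5) - H(7) = 24 = Y
  H(7) - P(15) = 18 = S
  E(4) - W(22) = 8 = I
  D(3) - L(11) = 18 = S
  A(0) - H(7) = 19 = T
  G(6) - P(15) = 17 = R
  W(22) - W(22) = 0 = A
  N(13) - L(11) = 2 = C
  L(11) - H(7) = 4 = E
Plaintext: ANALYSISTRACE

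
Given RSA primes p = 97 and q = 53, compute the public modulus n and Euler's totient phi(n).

Step 1: n = p * q = 97 * 53 = 5141.
Step 2: phi(n) = (p-1)(q-1) = 96 * 52 = 4992.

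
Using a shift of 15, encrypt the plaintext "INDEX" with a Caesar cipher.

Step 1: For each letter, shift forward by 15 positions (mod 26).
  I (position 8) -> position (8+15) mod 26 = 23 -> X
  N (position 13) -> position (13+15) mod 26 = 2 -> C
  D (position 3) -> position (3+15) mod 26 = 18 -> S
  E (position 4) -> position (4+15) mod 26 = 19 -> T
  X (position 23) -> position (23+15) mod 26 = 12 -> M
Result: XCSTM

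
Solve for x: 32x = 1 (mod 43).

Step 1: We need x such that 32 * x = 1 (mod 43).
Step 2: Using the extended Euclidean algorithm or trial:
  32 * 39 = 1248 = 29 * 43 + 1.
Step 3: Since 1248 mod 43 = 1, the inverse is x = 39.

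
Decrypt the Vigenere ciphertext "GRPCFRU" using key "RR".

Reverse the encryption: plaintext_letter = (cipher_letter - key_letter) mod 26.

Step 1: Extend key: RRRRRRR
Step 2: Decrypt each letter (c - k) mod 26:
  G(6) - R(17) = (6-17) mod 26 = 15 = P
  R(17) - R(17) = (17-17) mod 26 = 0 = A
  P(15) - R(17) = (15-17) mod 26 = 24 = Y
  C(2) - R(17) = (2-17) mod 26 = 11 = L
  F(5) - R(17) = (5-17) mod 26 = 14 = O
  R(17) - R(17) = (17-17) mod 26 = 0 = A
  U(20) - R(17) = (20-17) mod 26 = 3 = D
Plaintext: PAYLOAD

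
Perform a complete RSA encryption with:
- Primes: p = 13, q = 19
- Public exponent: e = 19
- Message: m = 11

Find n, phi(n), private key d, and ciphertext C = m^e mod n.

Step 1: n = 13 * 19 = 247.
Step 2: phi(n) = (13-1)(19-1) = 12 * 18 = 216.
Step 3: Find d = 19^(-1) mod 216 = 91.
  Verify: 19 * 91 = 1729 = 1 (mod 216).
Step 4: C = 11^19 mod 247 = 106.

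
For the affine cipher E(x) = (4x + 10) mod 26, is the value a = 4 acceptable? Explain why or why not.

Step 1: Compute gcd(4, 26).
Step 2: gcd(4, 26) = 2.
Since gcd = 2 != 1, 4 shares a common factor with 26, so it cannot be used.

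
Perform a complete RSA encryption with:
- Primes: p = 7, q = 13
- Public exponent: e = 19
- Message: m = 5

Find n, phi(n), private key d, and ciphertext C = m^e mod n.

Step 1: n = 7 * 13 = 91.
Step 2: phi(n) = (7-1)(13-1) = 6 * 12 = 72.
Step 3: Find d = 19^(-1) mod 72 = 19.
  Verify: 19 * 19 = 361 = 1 (mod 72).
Step 4: C = 5^19 mod 91 = 47.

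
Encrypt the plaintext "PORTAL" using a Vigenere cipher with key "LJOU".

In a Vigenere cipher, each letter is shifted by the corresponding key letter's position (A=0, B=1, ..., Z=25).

Step 1: Repeat key to match plaintext length:
  Plaintext: PORTAL
  Key:       LJOULJ
Step 2: Encrypt each letter:
  P(15) + L(11) = (15+11) mod 26 = 0 = A
  O(14) + J(9) = (14+9) mod 26 = 23 = X
  R(17) + O(14) = (17+14) mod 26 = 5 = F
  T(19) + U(20) = (19+20) mod 26 = 13 = N
  A(0) + L(11) = (0+11) mod 26 = 11 = L
  L(11) + J(9) = (11+9) mod 26 = 20 = U
Ciphertext: AXFNLU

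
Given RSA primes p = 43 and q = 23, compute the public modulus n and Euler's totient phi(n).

Step 1: n = p * q = 43 * 23 = 989.
Step 2: phi(n) = (p-1)(q-1) = 42 * 22 = 924.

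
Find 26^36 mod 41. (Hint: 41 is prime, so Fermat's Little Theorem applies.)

Step 1: Since 41 is prime, by Fermat's Little Theorem: 26^40 = 1 (mod 41).
Step 2: Reduce exponent: 36 mod 40 = 36.
Step 3: So 26^36 = 26^36 (mod 41).
Step 4: 26^36 mod 41 = 4.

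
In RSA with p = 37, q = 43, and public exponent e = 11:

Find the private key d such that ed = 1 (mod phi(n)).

Step 1: n = 37 * 43 = 1591.
Step 2: phi(n) = 36 * 42 = 1512.
Step 3: Find d such that 11 * d = 1 (mod 1512).
Step 4: d = 11^(-1) mod 1512 = 275.
Verification: 11 * 275 = 3025 = 2 * 1512 + 1.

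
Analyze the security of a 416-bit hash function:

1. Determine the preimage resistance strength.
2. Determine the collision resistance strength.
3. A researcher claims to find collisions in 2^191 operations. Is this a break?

Step 1: Preimage resistance requires brute-force of 2^416 operations.
Step 2: Collision resistance (birthday bound) = 2^(416/2) = 2^208.
Step 3: The claimed attack costs 2^191 operations.
Step 4: Since 2^191 < 2^208, the claimed attack beats the generic birthday bound, so collision resistance is broken.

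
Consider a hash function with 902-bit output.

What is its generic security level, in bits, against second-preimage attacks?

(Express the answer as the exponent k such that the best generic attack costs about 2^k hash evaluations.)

Step 1: The hash has a 902-bit output.
Step 2: Second-preimage resistance means: given a specific input x, it should be infeasible to find a different y with h(y) = h(x).
With a 902-bit output, a generic search for a second preimage costs about 2^902 evaluations (each trial matches the fixed target with probability 2^-902).
Step 3: Security level = 902 bits.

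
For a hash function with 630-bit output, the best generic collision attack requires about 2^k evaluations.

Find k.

Step 1: The hash has a 630-bit output.
Step 2: Collision resistance means it should be infeasible to find any x != y with h(x) = h(y).
By the birthday bound, a generic collision search succeeds after about sqrt(2^630) = 2^(630/2) = 2^315 evaluations.
Step 3: Security level = 315 bits.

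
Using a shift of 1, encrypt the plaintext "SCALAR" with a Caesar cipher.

Step 1: For each letter, shift forward by 1 positions (mod 26).
  S (position 18) -> position (18+1) mod 26 = 19 -> T
  C (position 2) -> position (2+1) mod 26 = 3 -> D
  A (position 0) -> position (0+1) mod 26 = 1 -> B
  L (position 11) -> position (11+1) mod 26 = 12 -> M
  A (position 0) -> position (0+1) mod 26 = 1 -> B
  R (position 17) -> position (17+1) mod 26 = 18 -> S
Result: TDBMBS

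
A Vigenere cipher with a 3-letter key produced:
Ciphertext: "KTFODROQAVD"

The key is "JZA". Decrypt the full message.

Step 1: Key 'JZA' has length 3. Extended key: JZAJZAJZAJZ
Step 2: Decrypt each position:
  K(10) - J(9) = 1 = B
  T(19) - Z(25) = 20 = U
  F(5) - A(0) = 5 = F
  O(14) - J(9) = 5 = F
  D(3) - Z(25) = 4 = E
  R(17) - A(0) = 17 = R
  O(14) - J(9) = 5 = F
  Q(16) - Z(25) = 17 = R
  A(0) - A(0) = 0 = A
  V(21) - J(9) = 12 = M
  D(3) - Z(25) = 4 = E
Plaintext: BUFFERFRAME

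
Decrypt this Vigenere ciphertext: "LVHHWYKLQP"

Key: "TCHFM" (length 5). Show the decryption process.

Step 1: Key 'TCHFM' has length 5. Extended key: TCHFMTCHFM
Step 2: Decrypt each position:
  L(11) - T(19) = 18 = S
  V(21) - C(2) = 19 = T
  H(7) - H(7) = 0 = A
  H(7) - F(5) = 2 = C
  W(22) - M(12) = 10 = K
  Y(24) - T(19) = 5 = F
  K(10) - C(2) = 8 = I
  L(11) - H(7) = 4 = E
  Q(16) - F(5) = 11 = L
  P(15) - M(12) = 3 = D
Plaintext: STACKFIELD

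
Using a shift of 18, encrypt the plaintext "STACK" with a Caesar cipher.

Step 1: For each letter, shift forward by 18 positions (mod 26).
  S (position 18) -> position (18+18) mod 26 = 10 -> K
  T (position 19) -> position (19+18) mod 26 = 11 -> L
  A (position 0) -> position (0+18) mod 26 = 18 -> S
  C (position 2) -> position (2+18) mod 26 = 20 -> U
  K (position 10) -> position (10+18) mod 26 = 2 -> C
Result: KLSUC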